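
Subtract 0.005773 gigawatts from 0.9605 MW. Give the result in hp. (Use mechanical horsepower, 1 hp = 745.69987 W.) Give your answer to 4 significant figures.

-6454 horsepower

0.9605 MW = 1288.05 hp and 0.005773 GW = 7741.72 hp.
1288.05 − 7741.72 ≈ -6454 hp.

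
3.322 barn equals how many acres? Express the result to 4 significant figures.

1 barn = 2.47105 × 10^-32 acre.
So 3.322 × 2.47105 × 10^-32 ≈ 8.209 × 10^-32 acre.

8.209 × 10^-32 acres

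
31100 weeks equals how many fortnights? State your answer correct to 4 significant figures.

15550 fortnight

1 week = 0.500000 fortnight.
31100 × 0.500000 ≈ 15550 fortnight.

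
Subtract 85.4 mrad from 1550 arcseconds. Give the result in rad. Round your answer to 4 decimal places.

1550 arcsec = 0.00751461 rad and 85.4 mrad = 0.0854000 rad.
0.00751461 − 0.0854000 ≈ -0.0779 rad.

-0.0779 radians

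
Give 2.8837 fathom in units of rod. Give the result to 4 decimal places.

1.0486 rod

1 fathom = 0.363636 rod.
So 2.8837 × 0.363636 ≈ 1.0486 rod.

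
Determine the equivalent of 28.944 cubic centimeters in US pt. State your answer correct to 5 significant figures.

1 cm³ = 0.00211338 US pt.
28.944 × 0.00211338 ≈ 0.061170 US pt.

0.061170 US pt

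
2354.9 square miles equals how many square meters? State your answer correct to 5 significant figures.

6.0992 × 10^9 m²

1 square mile = 2.58999 × 10^6 square meters.
2354.9 × 2.58999 × 10^6 ≈ 6.0992 × 10^9 m².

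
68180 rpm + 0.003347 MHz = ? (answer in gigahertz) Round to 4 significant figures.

68180 rpm = 1.13633 × 10^-6 GHz and 0.003347 MHz = 3.34700 × 10^-6 GHz.
1.13633 × 10^-6 + 3.34700 × 10^-6 ≈ 4.483 × 10^-6 GHz.

4.483 × 10^-6 gigahertz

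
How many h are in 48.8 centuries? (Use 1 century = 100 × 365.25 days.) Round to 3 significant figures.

4.28e+7 h

1 century = 876600 h.
48.8 × 876600 ≈ 4.28e+7 h.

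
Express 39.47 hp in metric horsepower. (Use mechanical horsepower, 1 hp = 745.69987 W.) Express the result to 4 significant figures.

40.02 metric horsepower

1 hp = 1.01387 PS.
39.47 × 1.01387 ≈ 40.02 PS.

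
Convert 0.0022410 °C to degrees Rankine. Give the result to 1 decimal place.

491.7 °R

°R = (°C + 273.15) × 9/5.
Applying the formula gives 491.7 °R.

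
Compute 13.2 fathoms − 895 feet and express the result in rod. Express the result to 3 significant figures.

13.2 fathom = 4.80000 rod and 895 ft = 54.2424 rod.
4.80000 − 54.2424 ≈ -49.4 rod.

-49.4 rod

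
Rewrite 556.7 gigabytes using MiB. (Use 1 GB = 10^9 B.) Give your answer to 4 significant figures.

530900 mebibytes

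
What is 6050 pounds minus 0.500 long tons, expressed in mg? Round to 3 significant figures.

2.24e+9 milligrams

6050 lb = 2.74423e+9 mg and 0.500 long ton = 5.08023e+8 mg.
2.74423e+9 − 5.08023e+8 ≈ 2.24e+9 mg.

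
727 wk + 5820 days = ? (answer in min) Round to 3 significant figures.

1.57 × 10^7 min

727 wk = 7.32816 × 10^6 min and 5820 d = 8.38080 × 10^6 min.
7.32816 × 10^6 + 8.38080 × 10^6 ≈ 1.57 × 10^7 min.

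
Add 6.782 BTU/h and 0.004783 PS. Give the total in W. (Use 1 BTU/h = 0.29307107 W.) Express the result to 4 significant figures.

5.505 watts

6.782 BTU/h = 1.987608 W and 0.004783 PS = 3.517891 W.
1.987608 + 3.517891 ≈ 5.505 W.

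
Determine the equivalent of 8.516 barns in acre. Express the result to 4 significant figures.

2.104e-31 acre

1 barn = 2.47105e-32 acre.
Thus 8.516 × 2.47105e-32 ≈ 2.104e-31 acre.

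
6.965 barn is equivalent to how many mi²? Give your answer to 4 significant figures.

2.689e-34 mi²

1 barn = 3.86102e-35 mi².
Then 6.965 × 3.86102e-35 ≈ 2.689e-34 mi².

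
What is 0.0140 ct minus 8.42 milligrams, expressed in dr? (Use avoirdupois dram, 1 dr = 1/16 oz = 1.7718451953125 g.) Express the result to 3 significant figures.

0.0140 ct = 0.00158027 dr and 8.42 mg = 0.00475211 dr.
0.00158027 − 0.00475211 ≈ -0.00317 dr.

-0.00317 dr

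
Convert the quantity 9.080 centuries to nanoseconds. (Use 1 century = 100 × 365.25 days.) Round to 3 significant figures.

1 century = 3.15576e+18 ns.
So 9.080 × 3.15576e+18 ≈ 2.87e+19 ns.

2.87e+19 ns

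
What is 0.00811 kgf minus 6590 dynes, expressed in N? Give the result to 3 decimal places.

0.00811 kgf = 0.0795319 N and 6590 dyn = 0.0659000 N.
0.0795319 − 0.0659000 ≈ 0.014 N.

0.014 newtons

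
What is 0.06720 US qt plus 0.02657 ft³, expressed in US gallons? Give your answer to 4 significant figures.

0.2156 US gal

0.06720 US qt = 0.0168000 US gal and 0.02657 ft³ = 0.198757 US gal.
0.0168000 + 0.198757 ≈ 0.2156 US gal.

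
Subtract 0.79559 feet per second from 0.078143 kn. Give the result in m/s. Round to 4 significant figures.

-0.2023 meters per second

0.078143 kn = 0.0402002 m/s and 0.79559 ft/s = 0.242496 m/s.
0.0402002 − 0.242496 ≈ -0.2023 m/s.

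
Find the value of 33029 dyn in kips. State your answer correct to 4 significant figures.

7.425e-5 kip

1 dyne = 2.24809e-9 kip.
33029 × 2.24809e-9 ≈ 7.425e-5 kip.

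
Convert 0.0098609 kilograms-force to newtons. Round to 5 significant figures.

1 kgf = 9.80665 newtons.
0.0098609 × 9.80665 ≈ 0.096702 N.

0.096702 N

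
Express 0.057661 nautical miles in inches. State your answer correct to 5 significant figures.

1 nmi = 72913.4 inches.
0.057661 × 72913.4 ≈ 4204.3 in.

4204.3 in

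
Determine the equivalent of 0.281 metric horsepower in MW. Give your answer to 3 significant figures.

1 PS = 0.000735499 megawatts.
Then 0.281 × 0.000735499 ≈ 0.000207 MW.

0.000207 MW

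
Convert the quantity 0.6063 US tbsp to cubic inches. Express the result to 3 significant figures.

1 US tablespoon = 0.902344 cubic inches.
Thus 0.6063 × 0.902344 ≈ 0.547 in³.

0.547 in³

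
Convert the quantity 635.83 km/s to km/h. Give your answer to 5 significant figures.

2.2890e+6 km/h

1 kilometer per second = 3600.00 km/h.
635.83 × 3600.00 ≈ 2.2890e+6 km/h.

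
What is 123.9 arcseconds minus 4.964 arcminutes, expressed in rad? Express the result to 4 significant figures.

-0.0008433 rad

123.9 arcsec = 0.000600684 rad and 4.964 arcmin = 0.00144397 rad.
0.000600684 − 0.00144397 ≈ -0.0008433 rad.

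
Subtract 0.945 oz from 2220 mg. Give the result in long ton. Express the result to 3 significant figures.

-2.42 × 10^-5 long ton

2220 mg = 2.18494 × 10^-6 long ton and 0.945 oz = 2.63672 × 10^-5 long ton.
2.18494 × 10^-6 − 2.63672 × 10^-5 ≈ -2.42 × 10^-5 long ton.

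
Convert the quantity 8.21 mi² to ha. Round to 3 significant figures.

1 square mile = 258.999 ha.
8.21 × 258.999 ≈ 2130 ha.

2130 ha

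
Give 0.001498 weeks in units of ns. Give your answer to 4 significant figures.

9.060e+11 ns

1 week = 6.04800e+14 ns.
Thus 0.001498 × 6.04800e+14 ≈ 9.060e+11 ns.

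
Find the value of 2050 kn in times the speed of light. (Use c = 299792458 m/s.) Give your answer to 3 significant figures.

3.52 × 10^-6 c

1 knot = 1.71600 × 10^-9 times the speed of light.
Thus 2050 × 1.71600 × 10^-9 ≈ 3.52 × 10^-6 c.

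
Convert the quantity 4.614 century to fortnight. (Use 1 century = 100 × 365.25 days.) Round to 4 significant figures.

12040 fortnight

1 century = 2608.93 fortnights.
So 4.614 × 2608.93 ≈ 12040 fortnight.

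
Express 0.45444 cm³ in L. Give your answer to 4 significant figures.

0.0004544 L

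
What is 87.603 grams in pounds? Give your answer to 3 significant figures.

0.193 pounds

1 gram = 0.00220462 lb.
Thus 87.603 × 0.00220462 ≈ 0.193 lb.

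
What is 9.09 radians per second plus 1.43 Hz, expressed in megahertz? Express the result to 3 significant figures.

9.09 rad/s = 1.44672 × 10^-6 MHz and 1.43 Hz = 1.43000 × 10^-6 MHz.
1.44672 × 10^-6 + 1.43000 × 10^-6 ≈ 2.88 × 10^-6 MHz.

2.88 × 10^-6 megahertz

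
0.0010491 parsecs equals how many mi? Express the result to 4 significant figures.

1 pc = 1.91735e+13 miles.
0.0010491 × 1.91735e+13 ≈ 2.011e+10 mi.

2.011e+10 mi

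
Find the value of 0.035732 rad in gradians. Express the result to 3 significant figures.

2.27 grad

1 rad = 63.6620 grad.
So 0.035732 × 63.6620 ≈ 2.27 grad.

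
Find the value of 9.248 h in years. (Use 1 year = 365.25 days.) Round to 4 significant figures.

0.001055 yr

1 hour = 0.000114077 years.
So 9.248 × 0.000114077 ≈ 0.001055 yr.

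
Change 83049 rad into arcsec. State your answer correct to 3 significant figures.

1.71e+10 arcsec

1 radian = 206265 arcsec.
Then 83049 × 206265 ≈ 1.71e+10 arcsec.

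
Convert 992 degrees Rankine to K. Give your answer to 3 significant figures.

551 K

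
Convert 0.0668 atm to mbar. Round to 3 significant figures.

1 atm = 1013.25 mbar.
0.0668 × 1013.25 ≈ 67.7 mbar.

67.7 millibar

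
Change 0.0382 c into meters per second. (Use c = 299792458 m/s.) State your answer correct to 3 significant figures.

1 c = 2.99792e+8 meters per second.
Then 0.0382 × 2.99792e+8 ≈ 1.15e+7 m/s.

1.15e+7 m/s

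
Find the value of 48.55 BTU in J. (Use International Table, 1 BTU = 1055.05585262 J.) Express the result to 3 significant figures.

51200 J

1 British thermal unit = 1055.06 J.
48.55 × 1055.06 ≈ 51200 J.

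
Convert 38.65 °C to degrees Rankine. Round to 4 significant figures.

°R = (°C + 273.15) × 9/5.
Applying the formula gives 561.2 °R.

561.2 degrees Rankine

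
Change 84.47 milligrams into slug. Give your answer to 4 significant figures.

5.788 × 10^-6 slug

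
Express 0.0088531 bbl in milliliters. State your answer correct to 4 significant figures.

1408 mL

1 bbl = 158987 mL.
Thus 0.0088531 × 158987 ≈ 1408 mL.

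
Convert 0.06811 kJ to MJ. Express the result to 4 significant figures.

1 kilojoule = 0.00100000 MJ.
So 0.06811 × 0.00100000 ≈ 6.811 × 10^-5 MJ.

6.811 × 10^-5 megajoules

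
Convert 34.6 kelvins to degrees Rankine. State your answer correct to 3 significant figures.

°R = K × 9/5.
Applying the formula gives 62.3 °R.

62.3 °R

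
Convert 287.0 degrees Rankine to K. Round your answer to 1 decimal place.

°R = K × 9/5.
Applying the formula gives 159.4 K.

159.4 K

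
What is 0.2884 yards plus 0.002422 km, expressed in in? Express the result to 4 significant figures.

0.2884 yd = 10.3824 in and 0.002422 km = 95.3543 in.
10.3824 + 95.3543 ≈ 105.7 in.

105.7 in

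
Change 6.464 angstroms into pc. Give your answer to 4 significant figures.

2.095e-26 pc

1 Å = 3.24078e-27 pc.
Then 6.464 × 3.24078e-27 ≈ 2.095e-26 pc.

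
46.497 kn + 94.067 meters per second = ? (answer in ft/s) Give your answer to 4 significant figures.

387.1 ft/s

46.497 kn = 78.4781 ft/s and 94.067 m/s = 308.619 ft/s.
78.4781 + 308.619 ≈ 387.1 ft/s.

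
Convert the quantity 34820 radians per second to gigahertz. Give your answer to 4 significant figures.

5.542 × 10^-6 gigahertz

1 radian per second = 1.59155 × 10^-10 GHz.
34820 × 1.59155 × 10^-10 ≈ 5.542 × 10^-6 GHz.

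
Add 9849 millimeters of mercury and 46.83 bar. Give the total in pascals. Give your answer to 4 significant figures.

5.996e+6 Pa

9849 mmHg = 1.31309e+6 Pa and 46.83 bar = 4.68300e+6 Pa.
1.31309e+6 + 4.68300e+6 ≈ 5.996e+6 Pa.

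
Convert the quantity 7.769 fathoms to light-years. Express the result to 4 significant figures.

1.502e-15 ly

1 fathom = 1.93304e-16 light-years.
So 7.769 × 1.93304e-16 ≈ 1.502e-15 ly.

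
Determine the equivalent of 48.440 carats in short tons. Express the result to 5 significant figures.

1 ct = 2.20462 × 10^-7 short ton.
So 48.440 × 2.20462 × 10^-7 ≈ 1.0679 × 10^-5 short ton.

1.0679 × 10^-5 short ton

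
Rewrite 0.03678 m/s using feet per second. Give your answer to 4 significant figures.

0.1207 feet per second

1 meter per second = 3.28084 ft/s.
0.03678 × 3.28084 ≈ 0.1207 ft/s.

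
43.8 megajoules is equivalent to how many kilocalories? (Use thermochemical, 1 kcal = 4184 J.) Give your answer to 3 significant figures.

10500 kcal

1 MJ = 239.006 kcal.
So 43.8 × 239.006 ≈ 10500 kcal.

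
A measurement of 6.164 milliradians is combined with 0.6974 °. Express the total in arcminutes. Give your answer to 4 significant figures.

63.03 arcmin

6.164 mrad = 21.1903 arcmin and 0.6974 ° = 41.8440 arcmin.
21.1903 + 41.8440 ≈ 63.03 arcmin.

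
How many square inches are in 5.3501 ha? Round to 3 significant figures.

1 hectare = 1.55000 × 10^7 in².
5.3501 × 1.55000 × 10^7 ≈ 8.29 × 10^7 in².

8.29 × 10^7 square inches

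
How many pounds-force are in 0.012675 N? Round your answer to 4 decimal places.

1 newton = 0.224809 pounds-force.
So 0.012675 × 0.224809 ≈ 0.0028 lbf.

0.0028 pounds-force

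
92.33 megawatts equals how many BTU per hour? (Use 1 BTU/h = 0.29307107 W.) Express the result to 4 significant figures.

1 megawatt = 3.41214e+6 BTU per hour.
Then 92.33 × 3.41214e+6 ≈ 3.150e+8 BTU/h.

3.150e+8 BTU per hour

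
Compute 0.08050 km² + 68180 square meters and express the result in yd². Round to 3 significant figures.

178000 yd²

0.08050 km² = 96277.2 yd² and 68180 m² = 81542.6 yd².
96277.2 + 81542.6 ≈ 178000 yd².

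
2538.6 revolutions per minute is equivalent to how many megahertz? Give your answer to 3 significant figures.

1 revolution per minute = 1.66667 × 10^-8 MHz.
Then 2538.6 × 1.66667 × 10^-8 ≈ 4.23 × 10^-5 MHz.

4.23 × 10^-5 MHz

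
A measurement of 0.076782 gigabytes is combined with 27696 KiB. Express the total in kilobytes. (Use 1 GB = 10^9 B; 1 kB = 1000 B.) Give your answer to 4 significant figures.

0.076782 GB = 76782.0 kB and 27696 KiB = 28360.7 kB.
76782.0 + 28360.7 ≈ 105100 kB.

105100 kB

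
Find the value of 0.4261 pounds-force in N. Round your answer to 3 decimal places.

1 pound-force = 4.44822 N.
So 0.4261 × 4.44822 ≈ 1.895 N.

1.895 newtons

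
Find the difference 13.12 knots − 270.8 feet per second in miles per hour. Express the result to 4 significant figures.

13.12 kn = 15.0982 mph and 270.8 ft/s = 184.636 mph.
15.0982 − 184.636 ≈ -169.5 mph.

-169.5 miles per hour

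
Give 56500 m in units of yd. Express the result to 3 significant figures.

1 m = 1.09361 yd.
56500 × 1.09361 ≈ 61800 yd.

61800 yards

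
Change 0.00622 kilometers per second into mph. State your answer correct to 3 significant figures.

1 kilometer per second = 2236.94 miles per hour.
So 0.00622 × 2236.94 ≈ 13.9 mph.

13.9 mph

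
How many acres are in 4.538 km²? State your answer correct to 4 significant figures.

1 km² = 247.105 acre.
4.538 × 247.105 ≈ 1121 acre.

1121 acres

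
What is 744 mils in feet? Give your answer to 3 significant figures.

0.0620 ft

1 mil = 8.33333 × 10^-5 feet.
744 × 8.33333 × 10^-5 ≈ 0.0620 ft.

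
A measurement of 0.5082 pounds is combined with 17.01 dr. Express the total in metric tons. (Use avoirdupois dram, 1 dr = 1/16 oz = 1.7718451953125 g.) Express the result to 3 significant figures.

0.000261 t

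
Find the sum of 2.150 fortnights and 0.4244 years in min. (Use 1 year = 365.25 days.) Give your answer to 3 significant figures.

267000 minutes

2.150 fortnight = 43344.0 min and 0.4244 yr = 223217 min.
43344.0 + 223217 ≈ 267000 min.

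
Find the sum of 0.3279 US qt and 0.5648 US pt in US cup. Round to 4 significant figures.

2.441 US cup

0.3279 US qt = 1.31160 US cup and 0.5648 US pt = 1.12960 US cup.
1.31160 + 1.12960 ≈ 2.441 US cup.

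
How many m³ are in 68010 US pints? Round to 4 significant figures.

1 US pt = 0.000473176 cubic meters.
Then 68010 × 0.000473176 ≈ 32.18 m³.

32.18 m³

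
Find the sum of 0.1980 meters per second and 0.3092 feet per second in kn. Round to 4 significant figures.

0.1980 m/s = 0.384881 kn and 0.3092 ft/s = 0.183196 kn.
0.384881 + 0.183196 ≈ 0.5681 kn.

0.5681 knots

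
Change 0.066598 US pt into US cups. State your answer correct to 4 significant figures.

0.1332 US cup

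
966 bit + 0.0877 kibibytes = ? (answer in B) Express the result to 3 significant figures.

211 B

966 bit = 120.750 B and 0.0877 KiB = 89.8048 B.
120.750 + 89.8048 ≈ 211 B.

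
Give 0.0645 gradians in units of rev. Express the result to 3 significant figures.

0.000161 rev

1 grad = 0.00250000 rev.
0.0645 × 0.00250000 ≈ 0.000161 rev.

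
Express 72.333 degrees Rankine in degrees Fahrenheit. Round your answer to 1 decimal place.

°R = °F + 459.67.
Applying the formula gives -387.3 °F.

-387.3 degrees Fahrenheit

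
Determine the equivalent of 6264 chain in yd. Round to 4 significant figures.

137800 yards

1 chain = 22.0000 yards.
So 6264 × 22.0000 ≈ 137800 yd.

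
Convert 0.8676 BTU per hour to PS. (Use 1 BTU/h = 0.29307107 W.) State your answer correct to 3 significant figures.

1 BTU per hour = 0.000398466 PS.
So 0.8676 × 0.000398466 ≈ 0.000346 PS.

0.000346 PS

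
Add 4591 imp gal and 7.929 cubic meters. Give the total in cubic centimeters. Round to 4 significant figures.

4591 imp gal = 2.08711 × 10^7 cm³ and 7.929 m³ = 7.92900 × 10^6 cm³.
2.08711 × 10^7 + 7.92900 × 10^6 ≈ 2.880 × 10^7 cm³.

2.880 × 10^7 cubic centimeters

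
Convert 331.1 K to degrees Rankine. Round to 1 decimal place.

°R = K × 9/5.
Applying the formula gives 596.0 °R.

596.0 °R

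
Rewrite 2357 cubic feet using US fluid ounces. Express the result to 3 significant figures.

1 ft³ = 957.506 US fl oz.
So 2357 × 957.506 ≈ 2.26e+6 US fl oz.

2.26e+6 US fl oz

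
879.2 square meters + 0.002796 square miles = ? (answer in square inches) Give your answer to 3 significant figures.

879.2 m² = 1.36276 × 10^6 in² and 0.002796 mi² = 1.12245 × 10^7 in².
1.36276 × 10^6 + 1.12245 × 10^7 ≈ 1.26 × 10^7 in².

1.26 × 10^7 in²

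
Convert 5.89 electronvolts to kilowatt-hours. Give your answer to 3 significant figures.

1 eV = 4.45049e-26 kWh.
So 5.89 × 4.45049e-26 ≈ 2.62e-25 kWh.

2.62e-25 kWh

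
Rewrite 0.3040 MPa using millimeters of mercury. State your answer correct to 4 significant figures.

2280 mmHg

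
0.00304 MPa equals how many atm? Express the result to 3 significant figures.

1 MPa = 9.86923 atm.
Thus 0.00304 × 9.86923 ≈ 0.0300 atm.

0.0300 atmospheres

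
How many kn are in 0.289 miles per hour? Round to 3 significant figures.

0.251 kn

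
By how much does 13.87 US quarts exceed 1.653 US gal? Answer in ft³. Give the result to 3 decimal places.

0.243 ft³

13.87 US qt = 0.463537 ft³ and 1.653 US gal = 0.220974 ft³.
0.463537 − 0.220974 ≈ 0.243 ft³.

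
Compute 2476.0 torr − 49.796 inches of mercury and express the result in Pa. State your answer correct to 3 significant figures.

161000 pascals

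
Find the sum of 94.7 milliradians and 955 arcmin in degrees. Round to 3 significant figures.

21.3 °

94.7 mrad = 5.42591 ° and 955 arcmin = 15.9167 °.
5.42591 + 15.9167 ≈ 21.3 °.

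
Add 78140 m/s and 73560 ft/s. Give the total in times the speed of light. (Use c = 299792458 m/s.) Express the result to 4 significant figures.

0.0003354 times the speed of light

78140 m/s = 0.000260647 c and 73560 ft/s = 7.47887e-5 c.
0.000260647 + 7.47887e-5 ≈ 0.0003354 c.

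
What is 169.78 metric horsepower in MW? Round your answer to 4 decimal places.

0.1249 megawatts

1 PS = 0.000735499 MW.
169.78 × 0.000735499 ≈ 0.1249 MW.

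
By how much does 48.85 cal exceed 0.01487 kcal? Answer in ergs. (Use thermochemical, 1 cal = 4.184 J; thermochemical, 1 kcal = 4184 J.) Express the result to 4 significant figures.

1.422 × 10^9 erg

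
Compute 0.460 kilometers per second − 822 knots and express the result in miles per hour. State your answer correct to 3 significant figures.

0.460 km/s = 1028.99 mph and 822 kn = 945.941 mph.
1028.99 − 945.941 ≈ 83.0 mph.

83.0 mph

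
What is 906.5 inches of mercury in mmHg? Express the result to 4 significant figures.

23030 mmHg

1 inHg = 25.4000 mmHg.
Thus 906.5 × 25.4000 ≈ 23030 mmHg.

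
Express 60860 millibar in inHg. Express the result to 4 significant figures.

1 mbar = 0.0295300 inHg.
60860 × 0.0295300 ≈ 1797 inHg.

1797 inHg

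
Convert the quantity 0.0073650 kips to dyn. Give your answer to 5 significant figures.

3.2761e+6 dyn

1 kip = 4.44822e+8 dynes.
Then 0.0073650 × 4.44822e+8 ≈ 3.2761e+6 dyn.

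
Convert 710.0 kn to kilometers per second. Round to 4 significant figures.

1 knot = 0.000514444 kilometers per second.
Then 710.0 × 0.000514444 ≈ 0.3653 km/s.

0.3653 km/s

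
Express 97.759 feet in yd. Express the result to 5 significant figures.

1 foot = 0.333333 yards.
Then 97.759 × 0.333333 ≈ 32.586 yd.

32.586 yd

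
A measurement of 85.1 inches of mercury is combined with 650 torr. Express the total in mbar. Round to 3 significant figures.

3750 mbar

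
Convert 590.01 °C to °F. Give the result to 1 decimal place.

°F = °C × 9/5 + 32.
Applying the formula gives 1094.0 °F.

1094.0 degrees Fahrenheit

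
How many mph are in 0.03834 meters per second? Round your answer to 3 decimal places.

0.086 mph

1 meter per second = 2.23694 mph.
Thus 0.03834 × 2.23694 ≈ 0.086 mph.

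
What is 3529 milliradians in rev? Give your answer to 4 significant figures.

0.5617 rev

1 mrad = 0.000159155 revolutions.
Thus 3529 × 0.000159155 ≈ 0.5617 rev.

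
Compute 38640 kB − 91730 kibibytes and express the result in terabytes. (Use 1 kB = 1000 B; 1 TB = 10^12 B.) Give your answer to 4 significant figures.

38640 kB = 3.86400 × 10^-5 TB and 91730 KiB = 9.39315 × 10^-5 TB.
3.86400 × 10^-5 − 9.39315 × 10^-5 ≈ -5.529 × 10^-5 TB.

-5.529 × 10^-5 TB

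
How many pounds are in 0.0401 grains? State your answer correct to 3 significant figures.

5.73e-6 lb

1 grain = 0.000142857 lb.
0.0401 × 0.000142857 ≈ 5.73e-6 lb.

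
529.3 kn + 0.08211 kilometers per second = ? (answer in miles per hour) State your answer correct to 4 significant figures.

792.8 miles per hour

529.3 kn = 609.108 mph and 0.08211 km/s = 183.675 mph.
609.108 + 183.675 ≈ 792.8 mph.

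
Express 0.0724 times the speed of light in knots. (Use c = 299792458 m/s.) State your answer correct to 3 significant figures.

1 speed of light = 5.82750 × 10^8 knots.
Then 0.0724 × 5.82750 × 10^8 ≈ 4.22 × 10^7 kn.

4.22 × 10^7 knots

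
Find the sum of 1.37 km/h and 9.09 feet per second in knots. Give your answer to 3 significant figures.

6.13 knots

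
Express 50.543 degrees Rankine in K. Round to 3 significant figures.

°R = K × 9/5.
Applying the formula gives 28.1 K.

28.1 K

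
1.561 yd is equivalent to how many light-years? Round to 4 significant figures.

1.509e-16 ly

1 yard = 9.66522e-17 ly.
So 1.561 × 9.66522e-17 ≈ 1.509e-16 ly.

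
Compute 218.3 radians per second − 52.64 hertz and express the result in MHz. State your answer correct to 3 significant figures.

-1.79e-5 MHz

218.3 rad/s = 3.47435e-5 MHz and 52.64 Hz = 5.26400e-5 MHz.
3.47435e-5 − 5.26400e-5 ≈ -1.79e-5 MHz.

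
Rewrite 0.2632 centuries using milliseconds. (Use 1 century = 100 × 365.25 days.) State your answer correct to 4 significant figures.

8.306e+11 ms

1 century = 3.15576e+12 ms.
Thus 0.2632 × 3.15576e+12 ≈ 8.306e+11 ms.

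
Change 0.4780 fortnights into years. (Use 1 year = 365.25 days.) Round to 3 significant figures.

0.0183 years

1 fortnight = 0.0383299 yr.
Then 0.4780 × 0.0383299 ≈ 0.0183 yr.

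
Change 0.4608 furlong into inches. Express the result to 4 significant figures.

1 furlong = 7920.00 inches.
Then 0.4608 × 7920.00 ≈ 3650 in.

3650 inches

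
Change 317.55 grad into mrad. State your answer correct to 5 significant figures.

4988.1 mrad

1 gradian = 15.7080 mrad.
Thus 317.55 × 15.7080 ≈ 4988.1 mrad.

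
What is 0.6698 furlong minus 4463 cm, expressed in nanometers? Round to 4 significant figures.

0.6698 furlong = 1.34742 × 10^11 nm and 4463 cm = 4.46300 × 10^10 nm.
1.34742 × 10^11 − 4.46300 × 10^10 ≈ 9.011 × 10^10 nm.

9.011 × 10^10 nanometers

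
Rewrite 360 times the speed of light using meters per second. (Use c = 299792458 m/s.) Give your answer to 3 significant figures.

1 speed of light = 2.99792e+8 m/s.
Thus 360 × 2.99792e+8 ≈ 1.08e+11 m/s.

1.08e+11 m/s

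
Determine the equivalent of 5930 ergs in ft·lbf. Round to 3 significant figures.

0.000437 foot-pounds

1 erg = 7.37562 × 10^-8 foot-pounds.
Thus 5930 × 7.37562 × 10^-8 ≈ 0.000437 ft·lbf.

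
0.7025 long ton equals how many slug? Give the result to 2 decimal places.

48.91 slugs

1 long ton = 69.6213 slugs.
So 0.7025 × 69.6213 ≈ 48.91 slug.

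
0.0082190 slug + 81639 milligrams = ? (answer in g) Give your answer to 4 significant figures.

0.0082190 slug = 119.947 g and 81639 mg = 81.6390 g.
119.947 + 81.6390 ≈ 201.6 g.

201.6 g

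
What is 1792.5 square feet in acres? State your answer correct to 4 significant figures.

1 square foot = 2.29568 × 10^-5 acre.
Then 1792.5 × 2.29568 × 10^-5 ≈ 0.04115 acre.

0.04115 acre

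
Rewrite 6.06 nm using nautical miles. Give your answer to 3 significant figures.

3.27 × 10^-12 nmi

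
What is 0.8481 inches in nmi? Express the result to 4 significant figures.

1 inch = 1.37149e-5 nautical miles.
Thus 0.8481 × 1.37149e-5 ≈ 1.163e-5 nmi.

1.163e-5 nautical miles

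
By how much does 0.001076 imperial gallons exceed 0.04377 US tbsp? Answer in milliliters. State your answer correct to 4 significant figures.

4.244 milliliters

0.001076 imp gal = 4.89159 mL and 0.04377 US tbsp = 0.647217 mL.
4.89159 − 0.647217 ≈ 4.244 mL.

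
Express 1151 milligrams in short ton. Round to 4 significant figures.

1.269e-6 short ton

1 mg = 1.10231e-9 short tons.
1151 × 1.10231e-9 ≈ 1.269e-6 short ton.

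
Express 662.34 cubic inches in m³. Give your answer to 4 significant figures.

0.01085 m³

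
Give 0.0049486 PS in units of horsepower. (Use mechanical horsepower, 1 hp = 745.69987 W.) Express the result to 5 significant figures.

1 metric horsepower = 0.986320 hp.
So 0.0049486 × 0.986320 ≈ 0.0048809 hp.

0.0048809 hp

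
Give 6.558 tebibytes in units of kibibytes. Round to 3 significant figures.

7.04e+9 KiB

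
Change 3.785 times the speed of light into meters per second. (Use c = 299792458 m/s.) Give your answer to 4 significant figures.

1.135e+9 m/s

1 c = 2.99792e+8 meters per second.
Thus 3.785 × 2.99792e+8 ≈ 1.135e+9 m/s.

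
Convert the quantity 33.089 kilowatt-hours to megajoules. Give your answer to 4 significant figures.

1 kilowatt-hour = 3.60000 MJ.
Then 33.089 × 3.60000 ≈ 119.1 MJ.

119.1 MJ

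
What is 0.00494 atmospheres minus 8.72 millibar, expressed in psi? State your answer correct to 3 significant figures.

0.00494 atm = 0.0725980 psi and 8.72 mbar = 0.126473 psi.
0.0725980 − 0.126473 ≈ -0.0539 psi.

-0.0539 psi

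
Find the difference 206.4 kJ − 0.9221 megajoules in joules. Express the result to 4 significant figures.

-715700 joules

206.4 kJ = 206400 J and 0.9221 MJ = 922100 J.
206400 − 922100 ≈ -715700 J.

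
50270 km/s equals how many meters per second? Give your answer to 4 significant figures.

5.027e+7 meters per second

1 kilometer per second = 1000.00 m/s.
Then 50270 × 1000.00 ≈ 5.027e+7 m/s.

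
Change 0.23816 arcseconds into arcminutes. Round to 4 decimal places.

1 arcsec = 0.0166667 arcmin.
Thus 0.23816 × 0.0166667 ≈ 0.0040 arcmin.

0.0040 arcmin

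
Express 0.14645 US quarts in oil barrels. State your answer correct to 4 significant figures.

1 US qt = 0.00595238 bbl.
Then 0.14645 × 0.00595238 ≈ 0.0008717 bbl.

0.0008717 oil barrels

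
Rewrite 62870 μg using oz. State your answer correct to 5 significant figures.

0.0022177 oz

1 μg = 3.52740e-8 oz.
Thus 62870 × 3.52740e-8 ≈ 0.0022177 oz.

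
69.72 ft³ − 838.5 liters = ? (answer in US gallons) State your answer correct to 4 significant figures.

300.0 US gallons

69.72 ft³ = 521.542 US gal and 838.5 L = 221.508 US gal.
521.542 − 221.508 ≈ 300.0 US gal.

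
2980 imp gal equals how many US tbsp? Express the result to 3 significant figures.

916000 US tablespoons

1 imp gal = 307.443 US tbsp.
2980 × 307.443 ≈ 916000 US tbsp.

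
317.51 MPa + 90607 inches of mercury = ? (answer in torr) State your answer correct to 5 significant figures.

317.51 MPa = 2.38152 × 10^6 torr and 90607 inHg = 2.30142 × 10^6 torr.
2.38152 × 10^6 + 2.30142 × 10^6 ≈ 4.6829 × 10^6 torr.

4.6829 × 10^6 torr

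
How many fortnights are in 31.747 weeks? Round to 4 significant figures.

1 wk = 0.500000 fortnights.
Thus 31.747 × 0.500000 ≈ 15.87 fortnight.

15.87 fortnights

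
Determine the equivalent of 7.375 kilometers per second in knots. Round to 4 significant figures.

14340 kn

1 km/s = 1943.84 knots.
Then 7.375 × 1943.84 ≈ 14340 kn.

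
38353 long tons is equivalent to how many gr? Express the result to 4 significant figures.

6.014 × 10^11 grains

1 long ton = 1.56800 × 10^7 gr.
38353 × 1.56800 × 10^7 ≈ 6.014 × 10^11 gr.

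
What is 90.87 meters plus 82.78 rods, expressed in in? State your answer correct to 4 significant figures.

19970 in

90.87 m = 3577.56 in and 82.78 rod = 16390.4 in.
3577.56 + 16390.4 ≈ 19970 in.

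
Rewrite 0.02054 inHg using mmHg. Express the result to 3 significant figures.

0.522 mmHg

1 inHg = 25.4000 mmHg.
Then 0.02054 × 25.4000 ≈ 0.522 mmHg.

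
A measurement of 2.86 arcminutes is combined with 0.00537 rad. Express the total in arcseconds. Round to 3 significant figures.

1280 arcsec

2.86 arcmin = 171.600 arcsec and 0.00537 rad = 1107.64 arcsec.
171.600 + 1107.64 ≈ 1280 arcsec.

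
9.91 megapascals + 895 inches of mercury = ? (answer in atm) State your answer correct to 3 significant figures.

128 atm

9.91 MPa = 97.8041 atm and 895 inHg = 29.9118 atm.
97.8041 + 29.9118 ≈ 128 atm.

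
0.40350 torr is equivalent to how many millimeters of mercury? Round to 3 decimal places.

0.403 mmHg

1 torr = 0.9999999 mmHg.
So 0.40350 × 0.9999999 ≈ 0.403 mmHg.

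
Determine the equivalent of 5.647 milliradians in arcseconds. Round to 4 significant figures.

1 milliradian = 206.265 arcsec.
So 5.647 × 206.265 ≈ 1165 arcsec.

1165 arcseconds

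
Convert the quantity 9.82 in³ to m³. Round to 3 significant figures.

1 cubic inch = 1.63871 × 10^-5 cubic meters.
9.82 × 1.63871 × 10^-5 ≈ 0.000161 m³.

0.000161 m³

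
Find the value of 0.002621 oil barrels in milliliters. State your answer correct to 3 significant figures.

417 mL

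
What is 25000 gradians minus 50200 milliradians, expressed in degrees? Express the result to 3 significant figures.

19600 degrees

25000 grad = 22500.0 ° and 50200 mrad = 2876.25 °.
22500.0 − 2876.25 ≈ 19600 °.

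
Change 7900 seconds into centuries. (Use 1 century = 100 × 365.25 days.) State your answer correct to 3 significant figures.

2.50e-6 century

1 second = 3.16881e-10 centuries.
Then 7900 × 3.16881e-10 ≈ 2.50e-6 century.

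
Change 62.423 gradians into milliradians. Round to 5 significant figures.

980.54 mrad

1 grad = 15.7080 mrad.
62.423 × 15.7080 ≈ 980.54 mrad.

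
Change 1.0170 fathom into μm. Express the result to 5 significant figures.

1 fathom = 1.82880e+6 μm.
So 1.0170 × 1.82880e+6 ≈ 1.8599e+6 μm.

1.8599e+6 μm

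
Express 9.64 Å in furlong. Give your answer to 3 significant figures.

4.79 × 10^-12 furlong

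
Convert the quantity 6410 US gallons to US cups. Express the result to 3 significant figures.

103000 US cup

1 US gallon = 16.0000 US cups.
6410 × 16.0000 ≈ 103000 US cup.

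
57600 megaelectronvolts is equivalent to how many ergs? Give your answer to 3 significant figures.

1 megaelectronvolt = 1.60218e-6 erg.
So 57600 × 1.60218e-6 ≈ 0.0923 erg.

0.0923 erg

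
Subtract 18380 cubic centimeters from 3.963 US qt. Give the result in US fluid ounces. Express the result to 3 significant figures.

-495 US fluid ounces

3.963 US qt = 126.816 US fl oz and 18380 cm³ = 621.502 US fl oz.
126.816 − 621.502 ≈ -495 US fl oz.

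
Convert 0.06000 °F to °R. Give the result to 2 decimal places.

459.73 °R

°R = °F + 459.67.
Applying the formula gives 459.73 °R.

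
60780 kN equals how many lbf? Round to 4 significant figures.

1 kN = 224.809 lbf.
Then 60780 × 224.809 ≈ 1.366e+7 lbf.

1.366e+7 lbf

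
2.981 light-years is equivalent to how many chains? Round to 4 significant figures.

1.402e+15 chain

1 light-year = 4.70290e+14 chain.
Then 2.981 × 4.70290e+14 ≈ 1.402e+15 chain.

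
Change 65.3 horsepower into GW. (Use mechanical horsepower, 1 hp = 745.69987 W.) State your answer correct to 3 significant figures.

4.87 × 10^-5 GW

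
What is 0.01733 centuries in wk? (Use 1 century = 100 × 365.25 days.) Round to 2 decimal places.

90.43 wk

1 century = 5217.86 wk.
Thus 0.01733 × 5217.86 ≈ 90.43 wk.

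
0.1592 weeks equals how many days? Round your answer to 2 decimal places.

1 wk = 7.00000 d.
0.1592 × 7.00000 ≈ 1.11 d.

1.11 days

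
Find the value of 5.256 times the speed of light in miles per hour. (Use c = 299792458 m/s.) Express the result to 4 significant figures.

3.525e+9 miles per hour

1 c = 6.70617e+8 miles per hour.
Thus 5.256 × 6.70617e+8 ≈ 3.525e+9 mph.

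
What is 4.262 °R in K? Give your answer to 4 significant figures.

°R = K × 9/5.
Applying the formula gives 2.368 K.

2.368 kelvins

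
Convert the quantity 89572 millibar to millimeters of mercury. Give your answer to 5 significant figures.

1 millibar = 0.750062 mmHg.
89572 × 0.750062 ≈ 67185 mmHg.

67185 mmHg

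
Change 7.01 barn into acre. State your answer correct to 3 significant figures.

1.73e-31 acres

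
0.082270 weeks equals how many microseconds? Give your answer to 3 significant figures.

1 week = 6.04800e+11 μs.
Then 0.082270 × 6.04800e+11 ≈ 4.98e+10 μs.

4.98e+10 microseconds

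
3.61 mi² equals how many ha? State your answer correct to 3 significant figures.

1 mi² = 258.999 ha.
Then 3.61 × 258.999 ≈ 935 ha.

935 ha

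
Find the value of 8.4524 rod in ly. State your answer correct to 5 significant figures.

4.4932 × 10^-15 light-years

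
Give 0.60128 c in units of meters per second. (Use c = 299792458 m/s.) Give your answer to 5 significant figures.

1 c = 2.99792 × 10^8 m/s.
0.60128 × 2.99792 × 10^8 ≈ 1.8026 × 10^8 m/s.

1.8026 × 10^8 m/s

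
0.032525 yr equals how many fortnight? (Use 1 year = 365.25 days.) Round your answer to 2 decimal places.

0.85 fortnights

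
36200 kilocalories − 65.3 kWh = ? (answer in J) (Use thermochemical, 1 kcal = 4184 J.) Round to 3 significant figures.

-8.36e+7 J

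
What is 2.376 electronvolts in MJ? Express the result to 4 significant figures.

1 electronvolt = 1.60218e-25 megajoules.
Then 2.376 × 1.60218e-25 ≈ 3.807e-25 MJ.

3.807e-25 MJ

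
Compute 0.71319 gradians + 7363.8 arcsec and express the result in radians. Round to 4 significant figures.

0.71319 grad = 0.0112028 rad and 7363.8 arcsec = 0.0357007 rad.
0.0112028 + 0.0357007 ≈ 0.04690 rad.

0.04690 rad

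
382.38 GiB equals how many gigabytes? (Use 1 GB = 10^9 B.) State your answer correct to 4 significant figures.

1 gibibyte = 1.07374 gigabytes.
Thus 382.38 × 1.07374 ≈ 410.6 GB.

410.6 GB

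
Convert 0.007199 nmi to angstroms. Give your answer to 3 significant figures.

1.33e+11 Å

1 nmi = 1.85200e+13 angstroms.
So 0.007199 × 1.85200e+13 ≈ 1.33e+11 Å.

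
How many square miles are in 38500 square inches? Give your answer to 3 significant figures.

9.59 × 10^-6 square miles

1 in² = 2.49098 × 10^-10 square miles.
So 38500 × 2.49098 × 10^-10 ≈ 9.59 × 10^-6 mi².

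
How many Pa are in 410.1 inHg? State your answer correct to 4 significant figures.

1.389e+6 Pa

1 inHg = 3386.39 Pa.
Then 410.1 × 3386.39 ≈ 1.389e+6 Pa.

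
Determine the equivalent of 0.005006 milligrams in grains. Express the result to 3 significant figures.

7.73e-5 grains

1 milligram = 0.0154324 gr.
So 0.005006 × 0.0154324 ≈ 7.73e-5 gr.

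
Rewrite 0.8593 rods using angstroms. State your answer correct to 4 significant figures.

1 rod = 5.02920e+10 Å.
Thus 0.8593 × 5.02920e+10 ≈ 4.322e+10 Å.

4.322e+10 Å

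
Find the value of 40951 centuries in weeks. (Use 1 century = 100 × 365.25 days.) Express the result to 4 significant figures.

2.137 × 10^8 weeks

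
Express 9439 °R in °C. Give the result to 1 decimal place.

°R = (°C + 273.15) × 9/5.
Applying the formula gives 4970.7 °C.

4970.7 degrees Celsius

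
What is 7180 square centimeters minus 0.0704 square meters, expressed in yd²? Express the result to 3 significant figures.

0.775 yd²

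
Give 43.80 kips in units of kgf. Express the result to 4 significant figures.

19870 kgf

1 kip = 453.592 kilograms-force.
Then 43.80 × 453.592 ≈ 19870 kgf.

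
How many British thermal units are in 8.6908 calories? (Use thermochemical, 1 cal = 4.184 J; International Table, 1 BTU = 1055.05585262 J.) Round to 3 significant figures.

0.0345 BTU

1 cal = 0.00396567 BTU.
Thus 8.6908 × 0.00396567 ≈ 0.0345 BTU.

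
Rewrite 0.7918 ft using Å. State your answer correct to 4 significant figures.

2.413e+9 angstroms

1 foot = 3.04800e+9 angstroms.
0.7918 × 3.04800e+9 ≈ 2.413e+9 Å.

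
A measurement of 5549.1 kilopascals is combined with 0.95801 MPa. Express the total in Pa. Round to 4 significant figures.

6.507e+6 Pa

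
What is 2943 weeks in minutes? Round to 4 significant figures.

2.967 × 10^7 min

1 wk = 10080.0 minutes.
Thus 2943 × 10080.0 ≈ 2.967 × 10^7 min.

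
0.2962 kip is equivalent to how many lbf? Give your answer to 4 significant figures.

1 kip = 1000.00 pounds-force.
0.2962 × 1000.00 ≈ 296.2 lbf.

296.2 lbf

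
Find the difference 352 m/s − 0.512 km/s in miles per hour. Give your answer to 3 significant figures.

-358 miles per hour

352 m/s = 787.402 mph and 0.512 km/s = 1145.31 mph.
787.402 − 1145.31 ≈ -358 mph.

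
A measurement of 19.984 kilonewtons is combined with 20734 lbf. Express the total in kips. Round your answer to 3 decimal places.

25.227 kips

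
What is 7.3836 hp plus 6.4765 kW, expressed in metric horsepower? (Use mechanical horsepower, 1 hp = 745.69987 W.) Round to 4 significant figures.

16.29 PS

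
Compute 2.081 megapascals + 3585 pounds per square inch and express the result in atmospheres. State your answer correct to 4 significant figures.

264.5 atmospheres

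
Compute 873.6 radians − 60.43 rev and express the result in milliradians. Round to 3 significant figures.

494000 milliradians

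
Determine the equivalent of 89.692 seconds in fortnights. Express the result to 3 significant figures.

1 s = 8.26720 × 10^-7 fortnight.
So 89.692 × 8.26720 × 10^-7 ≈ 7.42 × 10^-5 fortnight.

7.42 × 10^-5 fortnight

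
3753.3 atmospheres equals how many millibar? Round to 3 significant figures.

1 atmosphere = 1013.25 millibar.
Thus 3753.3 × 1013.25 ≈ 3.80e+6 mbar.

3.80e+6 mbar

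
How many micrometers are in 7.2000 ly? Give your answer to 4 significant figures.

6.812e+22 micrometers

1 light-year = 9.46073e+21 micrometers.
7.2000 × 9.46073e+21 ≈ 6.812e+22 μm.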